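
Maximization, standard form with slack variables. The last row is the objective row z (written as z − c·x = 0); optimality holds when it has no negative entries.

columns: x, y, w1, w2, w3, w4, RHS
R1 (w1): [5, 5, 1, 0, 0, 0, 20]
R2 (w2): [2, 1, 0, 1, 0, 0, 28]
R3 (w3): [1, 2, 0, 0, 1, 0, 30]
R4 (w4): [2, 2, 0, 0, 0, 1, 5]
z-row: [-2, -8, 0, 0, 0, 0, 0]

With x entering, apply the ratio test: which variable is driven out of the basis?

w4

Column x entries and ratios — w1: 20/5 = 4; w2: 28/2 = 14; w3: 30/1 = 30; w4: 5/2 = 5/2.
Smallest ratio is 5/2 in the row of w4, so w4 leaves.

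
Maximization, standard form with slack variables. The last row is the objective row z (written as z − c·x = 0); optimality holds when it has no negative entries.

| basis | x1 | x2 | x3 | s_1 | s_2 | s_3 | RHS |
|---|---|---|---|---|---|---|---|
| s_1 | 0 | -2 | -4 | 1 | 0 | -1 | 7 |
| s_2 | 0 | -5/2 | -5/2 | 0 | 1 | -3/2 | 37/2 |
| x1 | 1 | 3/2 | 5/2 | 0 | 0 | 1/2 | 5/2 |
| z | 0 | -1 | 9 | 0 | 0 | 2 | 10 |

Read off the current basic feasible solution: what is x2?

x2 is not in the basis, so in the current basic feasible solution x2 = 0.

0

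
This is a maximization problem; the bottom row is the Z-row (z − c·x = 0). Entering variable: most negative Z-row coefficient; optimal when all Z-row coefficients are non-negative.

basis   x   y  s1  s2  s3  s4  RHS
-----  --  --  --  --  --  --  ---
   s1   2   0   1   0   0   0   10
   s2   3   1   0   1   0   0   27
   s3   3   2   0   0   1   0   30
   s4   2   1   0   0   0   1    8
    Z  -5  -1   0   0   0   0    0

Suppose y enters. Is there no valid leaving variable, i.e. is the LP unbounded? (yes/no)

no

Column y has positive entries in row(s) 2, 3, 4, so the ratio test bounds it — not unbounded.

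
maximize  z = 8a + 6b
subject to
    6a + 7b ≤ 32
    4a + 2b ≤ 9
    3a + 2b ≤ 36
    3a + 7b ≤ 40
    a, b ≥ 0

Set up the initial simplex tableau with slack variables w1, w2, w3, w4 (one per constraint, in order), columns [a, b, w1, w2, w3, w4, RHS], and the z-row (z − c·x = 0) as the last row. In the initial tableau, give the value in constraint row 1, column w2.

0

Slack w2 belongs to constraint 2; its column is the unit vector e_2, so the entry in row 1 is 0.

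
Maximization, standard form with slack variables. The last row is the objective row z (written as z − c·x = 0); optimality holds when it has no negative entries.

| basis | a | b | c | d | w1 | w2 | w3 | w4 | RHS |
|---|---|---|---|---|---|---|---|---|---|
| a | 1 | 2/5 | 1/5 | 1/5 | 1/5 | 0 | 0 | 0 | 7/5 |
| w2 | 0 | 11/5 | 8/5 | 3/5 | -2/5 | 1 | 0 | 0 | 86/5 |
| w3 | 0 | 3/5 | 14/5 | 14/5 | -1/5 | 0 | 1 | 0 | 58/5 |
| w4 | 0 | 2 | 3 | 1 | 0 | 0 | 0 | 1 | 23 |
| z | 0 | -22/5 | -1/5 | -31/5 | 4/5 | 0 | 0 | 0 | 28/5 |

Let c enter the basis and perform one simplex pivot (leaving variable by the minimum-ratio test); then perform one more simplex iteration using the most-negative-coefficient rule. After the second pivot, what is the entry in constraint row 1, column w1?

3/14

Ratio test on column c — row 1: (7/5)/(1/5) = 7; row 2: (86/5)/(8/5) = 43/4; row 3: (58/5)/(14/5) = 29/7; row 4: 23/3 = 23/3. Minimum is 29/7 at row 3 (w3 leaves); pivot element 14/5.
Divide row 3 by 14/5; eliminate column c from the other rows.
Second iteration: most negative z-row entry is -6 in column d, so d enters.
Ratio test on column d — row 1: entry 0 ≤ 0; row 2: entry -1 ≤ 0; row 3: (29/7)/1 = 29/7; row 4: entry -2 ≤ 0. Minimum is 29/7 at row 3 (c leaves); pivot element 1.
Divide row 3 by 1; eliminate column d from the other rows.
After both pivots, the entry at constraint row 1, column w1 is 3/14.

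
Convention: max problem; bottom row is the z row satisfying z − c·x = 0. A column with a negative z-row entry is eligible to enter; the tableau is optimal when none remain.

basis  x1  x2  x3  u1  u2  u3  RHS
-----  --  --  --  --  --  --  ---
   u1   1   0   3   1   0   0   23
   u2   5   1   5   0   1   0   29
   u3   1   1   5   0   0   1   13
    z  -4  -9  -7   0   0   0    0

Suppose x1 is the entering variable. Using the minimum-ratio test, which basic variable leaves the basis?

Column x1 entries and ratios — u1: 23/1 = 23; u2: 29/5 = 29/5; u3: 13/1 = 13.
Smallest ratio is 29/5 in the row of u2, so u2 leaves.

u2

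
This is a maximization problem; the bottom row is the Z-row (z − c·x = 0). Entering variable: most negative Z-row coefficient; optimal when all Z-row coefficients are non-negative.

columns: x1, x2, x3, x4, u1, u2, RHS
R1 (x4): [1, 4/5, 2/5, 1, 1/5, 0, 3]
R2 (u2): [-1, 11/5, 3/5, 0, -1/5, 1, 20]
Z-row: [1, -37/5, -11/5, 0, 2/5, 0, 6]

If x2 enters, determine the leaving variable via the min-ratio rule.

x4

Column x2 entries and ratios — x4: 3/(4/5) = 15/4; u2: 20/(11/5) = 100/11.
Smallest ratio is 15/4 in the row of x4, so x4 leaves.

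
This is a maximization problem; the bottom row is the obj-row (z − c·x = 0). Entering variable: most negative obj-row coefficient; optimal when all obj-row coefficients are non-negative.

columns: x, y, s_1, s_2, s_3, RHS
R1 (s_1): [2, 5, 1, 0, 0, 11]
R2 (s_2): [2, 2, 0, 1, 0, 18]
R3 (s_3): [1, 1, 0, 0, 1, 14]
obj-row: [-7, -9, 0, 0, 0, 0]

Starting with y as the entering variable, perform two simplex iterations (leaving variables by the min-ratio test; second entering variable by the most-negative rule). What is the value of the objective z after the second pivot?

Ratio test on column y — row 1: 11/5 = 11/5; row 2: 18/2 = 9; row 3: 14/1 = 14. Minimum is 11/5 at row 1 (s_1 leaves); pivot element 5.
Pivot on row 1; the obj-row RHS becomes 0 − (-9)·(11/5) = 99/5.
Next entering variable (most negative obj-row entry -17/5): x.
Ratio test on column x — row 1: (11/5)/(2/5) = 11/2; row 2: (68/5)/(6/5) = 34/3; row 3: (59/5)/(3/5) = 59/3. Minimum is 11/2 at row 1 (y leaves); pivot element 2/5.
After the second pivot the obj-row RHS is 99/5 − (-17/5)·(11/2) = 77/2.

77/2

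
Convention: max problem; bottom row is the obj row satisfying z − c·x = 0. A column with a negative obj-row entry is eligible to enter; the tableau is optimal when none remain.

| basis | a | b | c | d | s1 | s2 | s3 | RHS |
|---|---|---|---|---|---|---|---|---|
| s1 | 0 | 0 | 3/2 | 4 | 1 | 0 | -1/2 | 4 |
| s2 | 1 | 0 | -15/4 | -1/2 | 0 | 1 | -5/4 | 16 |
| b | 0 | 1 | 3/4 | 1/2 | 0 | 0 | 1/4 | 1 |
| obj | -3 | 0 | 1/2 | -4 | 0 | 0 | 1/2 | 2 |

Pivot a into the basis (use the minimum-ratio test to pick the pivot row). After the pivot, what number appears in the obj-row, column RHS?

50

Ratio test on column a — row 1: entry 0 ≤ 0; row 2: 16/1 = 16; row 3: entry 0 ≤ 0. Minimum is 16 at row 2 (s2 leaves); pivot element 1.
Divide row 2 by 1; eliminate column a from the other rows.
obj-row update in column RHS: 2 − (-3)·16 = 50.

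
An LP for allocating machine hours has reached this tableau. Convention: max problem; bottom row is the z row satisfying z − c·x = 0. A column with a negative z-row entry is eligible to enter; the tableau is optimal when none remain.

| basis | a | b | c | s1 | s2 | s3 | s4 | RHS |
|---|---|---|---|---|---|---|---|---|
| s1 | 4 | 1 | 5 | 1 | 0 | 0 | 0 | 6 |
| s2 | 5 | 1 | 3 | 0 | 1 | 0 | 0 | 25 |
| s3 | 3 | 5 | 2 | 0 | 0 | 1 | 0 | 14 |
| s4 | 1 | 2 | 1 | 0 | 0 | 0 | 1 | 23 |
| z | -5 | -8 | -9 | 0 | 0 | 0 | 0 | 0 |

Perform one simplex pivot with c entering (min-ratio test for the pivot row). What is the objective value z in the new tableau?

Ratio test on column c — row 1: 6/5 = 6/5; row 2: 25/3 = 25/3; row 3: 14/2 = 7; row 4: 23/1 = 23. Minimum is 6/5 at row 1 (s1 leaves); pivot element 5.
Pivot on row 1; the z-row RHS becomes 0 − (-9)·(6/5) = 54/5.

54/5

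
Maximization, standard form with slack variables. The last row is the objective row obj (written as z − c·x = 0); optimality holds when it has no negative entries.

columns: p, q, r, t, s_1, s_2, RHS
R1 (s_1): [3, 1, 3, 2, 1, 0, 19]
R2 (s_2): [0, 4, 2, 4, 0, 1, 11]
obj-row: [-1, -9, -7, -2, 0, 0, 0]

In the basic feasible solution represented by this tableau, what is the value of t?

t is not in the basis, so in the current basic feasible solution t = 0.

0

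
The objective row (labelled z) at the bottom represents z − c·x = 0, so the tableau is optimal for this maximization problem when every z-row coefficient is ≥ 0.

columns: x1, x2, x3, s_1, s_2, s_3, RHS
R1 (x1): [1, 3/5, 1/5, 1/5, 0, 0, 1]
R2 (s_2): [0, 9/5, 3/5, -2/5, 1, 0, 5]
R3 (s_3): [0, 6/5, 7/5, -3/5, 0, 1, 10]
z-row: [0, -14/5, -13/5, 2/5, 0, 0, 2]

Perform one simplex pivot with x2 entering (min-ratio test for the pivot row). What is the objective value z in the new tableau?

Ratio test on column x2 — row 1: 1/(3/5) = 5/3; row 2: 5/(9/5) = 25/9; row 3: 10/(6/5) = 25/3. Minimum is 5/3 at row 1 (x1 leaves); pivot element 3/5.
Pivot on row 1; the z-row RHS becomes 2 − (-14/5)·(5/3) = 20/3.

20/3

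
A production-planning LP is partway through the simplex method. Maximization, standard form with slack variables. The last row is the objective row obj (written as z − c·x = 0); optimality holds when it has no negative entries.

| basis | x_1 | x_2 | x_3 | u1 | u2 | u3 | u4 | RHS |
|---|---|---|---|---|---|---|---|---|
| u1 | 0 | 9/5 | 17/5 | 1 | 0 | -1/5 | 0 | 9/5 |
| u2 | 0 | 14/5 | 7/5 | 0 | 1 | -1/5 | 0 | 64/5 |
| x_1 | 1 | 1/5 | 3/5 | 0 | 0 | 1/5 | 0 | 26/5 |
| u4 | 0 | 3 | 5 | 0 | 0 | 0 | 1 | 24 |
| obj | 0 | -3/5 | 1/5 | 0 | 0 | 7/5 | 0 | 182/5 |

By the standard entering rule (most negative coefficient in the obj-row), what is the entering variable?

x_2

Negative obj-row entries: x_2: -3/5.
The most negative is -3/5 in column x_2, so x_2 enters.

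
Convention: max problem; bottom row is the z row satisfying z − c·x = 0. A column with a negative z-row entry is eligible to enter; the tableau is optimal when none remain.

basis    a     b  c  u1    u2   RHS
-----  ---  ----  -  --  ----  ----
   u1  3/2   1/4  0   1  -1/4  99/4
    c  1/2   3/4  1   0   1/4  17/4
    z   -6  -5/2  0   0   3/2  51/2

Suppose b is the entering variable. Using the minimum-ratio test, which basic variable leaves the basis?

Column b entries and ratios — u1: (99/4)/(1/4) = 99; c: (17/4)/(3/4) = 17/3.
Smallest ratio is 17/3 in the row of c, so c leaves.

c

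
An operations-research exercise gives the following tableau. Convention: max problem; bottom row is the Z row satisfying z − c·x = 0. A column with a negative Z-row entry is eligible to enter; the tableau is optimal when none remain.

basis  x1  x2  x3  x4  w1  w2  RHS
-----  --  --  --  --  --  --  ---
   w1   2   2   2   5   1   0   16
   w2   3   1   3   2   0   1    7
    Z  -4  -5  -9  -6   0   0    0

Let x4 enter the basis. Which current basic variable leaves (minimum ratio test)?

Column x4 entries and ratios — w1: 16/5 = 16/5; w2: 7/2 = 7/2.
Smallest ratio is 16/5 in the row of w1, so w1 leaves.

w1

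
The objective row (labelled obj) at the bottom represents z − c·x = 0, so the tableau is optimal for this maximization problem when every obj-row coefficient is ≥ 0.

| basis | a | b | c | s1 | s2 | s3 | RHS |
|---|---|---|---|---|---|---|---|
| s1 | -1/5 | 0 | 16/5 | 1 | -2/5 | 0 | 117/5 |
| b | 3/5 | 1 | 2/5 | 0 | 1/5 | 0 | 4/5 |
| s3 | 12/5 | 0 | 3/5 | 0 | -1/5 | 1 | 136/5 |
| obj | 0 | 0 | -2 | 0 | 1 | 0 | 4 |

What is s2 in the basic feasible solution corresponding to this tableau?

s2 is not in the basis, so in the current basic feasible solution s2 = 0.

0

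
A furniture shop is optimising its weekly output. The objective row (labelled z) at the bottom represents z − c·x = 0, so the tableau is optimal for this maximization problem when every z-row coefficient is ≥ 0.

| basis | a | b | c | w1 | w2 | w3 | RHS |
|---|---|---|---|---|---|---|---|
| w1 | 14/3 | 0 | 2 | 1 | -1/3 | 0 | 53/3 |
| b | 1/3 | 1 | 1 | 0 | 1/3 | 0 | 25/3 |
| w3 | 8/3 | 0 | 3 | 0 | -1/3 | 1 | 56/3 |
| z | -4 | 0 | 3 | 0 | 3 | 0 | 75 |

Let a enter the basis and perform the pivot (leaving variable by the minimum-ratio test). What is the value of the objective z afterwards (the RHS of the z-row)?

631/7

Ratio test on column a — row 1: (53/3)/(14/3) = 53/14; row 2: (25/3)/(1/3) = 25; row 3: (56/3)/(8/3) = 7. Minimum is 53/14 at row 1 (w1 leaves); pivot element 14/3.
Pivot on row 1; the z-row RHS becomes 75 − (-4)·(53/14) = 631/7.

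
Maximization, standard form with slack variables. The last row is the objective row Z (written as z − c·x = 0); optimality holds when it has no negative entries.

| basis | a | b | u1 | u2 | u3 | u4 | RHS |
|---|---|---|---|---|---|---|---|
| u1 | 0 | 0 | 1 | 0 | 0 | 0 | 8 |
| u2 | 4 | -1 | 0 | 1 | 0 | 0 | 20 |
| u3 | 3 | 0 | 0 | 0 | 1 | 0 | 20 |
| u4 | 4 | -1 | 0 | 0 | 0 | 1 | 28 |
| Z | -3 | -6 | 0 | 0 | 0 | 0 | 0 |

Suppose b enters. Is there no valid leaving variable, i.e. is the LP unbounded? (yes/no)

yes

Every constraint-row entry in column b is ≤ 0, so increasing b is unbounded.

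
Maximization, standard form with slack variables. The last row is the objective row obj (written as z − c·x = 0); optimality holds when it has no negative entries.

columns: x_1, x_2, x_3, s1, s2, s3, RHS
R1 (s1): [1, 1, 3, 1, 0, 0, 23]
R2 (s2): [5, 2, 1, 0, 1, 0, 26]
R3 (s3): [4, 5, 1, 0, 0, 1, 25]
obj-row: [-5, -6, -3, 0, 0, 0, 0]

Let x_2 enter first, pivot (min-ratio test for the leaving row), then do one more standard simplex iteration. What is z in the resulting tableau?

291/7

Ratio test on column x_2 — row 1: 23/1 = 23; row 2: 26/2 = 13; row 3: 25/5 = 5. Minimum is 5 at row 3 (s3 leaves); pivot element 5.
Pivot on row 3; the obj-row RHS becomes 0 − (-6)·5 = 30.
Next entering variable (most negative obj-row entry -9/5): x_3.
Ratio test on column x_3 — row 1: 18/(14/5) = 45/7; row 2: 16/(3/5) = 80/3; row 3: 5/(1/5) = 25. Minimum is 45/7 at row 1 (s1 leaves); pivot element 14/5.
After the second pivot the obj-row RHS is 30 − (-9/5)·(45/7) = 291/7.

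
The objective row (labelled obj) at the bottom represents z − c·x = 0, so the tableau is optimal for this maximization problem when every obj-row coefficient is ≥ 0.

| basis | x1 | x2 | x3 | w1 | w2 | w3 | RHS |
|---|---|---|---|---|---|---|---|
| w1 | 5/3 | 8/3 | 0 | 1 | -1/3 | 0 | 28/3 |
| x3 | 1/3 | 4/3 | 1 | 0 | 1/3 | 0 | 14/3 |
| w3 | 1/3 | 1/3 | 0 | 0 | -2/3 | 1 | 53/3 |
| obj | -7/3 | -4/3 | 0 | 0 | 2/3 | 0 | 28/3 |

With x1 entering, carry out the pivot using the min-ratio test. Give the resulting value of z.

112/5

Ratio test on column x1 — row 1: (28/3)/(5/3) = 28/5; row 2: (14/3)/(1/3) = 14; row 3: (53/3)/(1/3) = 53. Minimum is 28/5 at row 1 (w1 leaves); pivot element 5/3.
Pivot on row 1; the obj-row RHS becomes 28/3 − (-7/3)·(28/5) = 112/5.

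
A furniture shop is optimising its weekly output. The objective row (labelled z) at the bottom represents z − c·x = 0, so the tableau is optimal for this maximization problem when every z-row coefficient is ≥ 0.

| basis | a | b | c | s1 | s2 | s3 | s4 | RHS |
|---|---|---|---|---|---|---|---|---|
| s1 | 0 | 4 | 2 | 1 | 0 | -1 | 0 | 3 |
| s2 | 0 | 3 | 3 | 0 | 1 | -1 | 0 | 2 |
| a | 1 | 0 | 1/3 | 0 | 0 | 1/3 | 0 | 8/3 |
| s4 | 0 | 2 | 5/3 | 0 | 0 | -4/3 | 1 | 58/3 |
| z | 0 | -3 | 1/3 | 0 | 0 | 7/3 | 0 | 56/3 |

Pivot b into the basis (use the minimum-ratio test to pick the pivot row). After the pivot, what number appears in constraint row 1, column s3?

Ratio test on column b — row 1: 3/4 = 3/4; row 2: 2/3 = 2/3; row 3: entry 0 ≤ 0; row 4: (58/3)/2 = 29/3. Minimum is 2/3 at row 2 (s2 leaves); pivot element 3.
Divide row 2 by 3; eliminate column b from the other rows.
Row 1 update in column s3: -1 − 4·(-1/3) = 1/3.

1/3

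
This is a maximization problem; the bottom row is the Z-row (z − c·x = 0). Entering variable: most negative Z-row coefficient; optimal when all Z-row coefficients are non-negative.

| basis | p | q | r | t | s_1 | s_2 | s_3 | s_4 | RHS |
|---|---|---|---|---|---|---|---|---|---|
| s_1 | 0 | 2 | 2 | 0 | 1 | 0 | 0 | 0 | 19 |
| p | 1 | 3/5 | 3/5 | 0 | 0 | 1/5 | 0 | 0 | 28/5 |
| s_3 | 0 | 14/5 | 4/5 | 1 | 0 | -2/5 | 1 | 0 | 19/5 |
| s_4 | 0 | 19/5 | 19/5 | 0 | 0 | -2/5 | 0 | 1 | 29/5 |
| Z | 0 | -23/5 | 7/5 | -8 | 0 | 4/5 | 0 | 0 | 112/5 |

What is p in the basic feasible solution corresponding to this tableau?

p is basic (row 2); its value is the RHS of that row, 28/5.

28/5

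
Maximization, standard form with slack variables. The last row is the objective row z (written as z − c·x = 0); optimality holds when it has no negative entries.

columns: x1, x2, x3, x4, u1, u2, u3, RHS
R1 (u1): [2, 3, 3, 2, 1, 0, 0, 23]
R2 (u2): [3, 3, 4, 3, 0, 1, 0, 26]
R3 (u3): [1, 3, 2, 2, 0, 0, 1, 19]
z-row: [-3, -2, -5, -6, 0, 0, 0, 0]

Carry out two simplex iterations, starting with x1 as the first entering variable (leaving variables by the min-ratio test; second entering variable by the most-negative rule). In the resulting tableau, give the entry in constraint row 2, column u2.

Ratio test on column x1 — row 1: 23/2 = 23/2; row 2: 26/3 = 26/3; row 3: 19/1 = 19. Minimum is 26/3 at row 2 (u2 leaves); pivot element 3.
Divide row 2 by 3; eliminate column x1 from the other rows.
Second iteration: most negative z-row entry is -3 in column x4, so x4 enters.
Ratio test on column x4 — row 1: entry 0 ≤ 0; row 2: (26/3)/1 = 26/3; row 3: (31/3)/1 = 31/3. Minimum is 26/3 at row 2 (x1 leaves); pivot element 1.
Divide row 2 by 1; eliminate column x4 from the other rows.
After both pivots, the entry at constraint row 2, column u2 is 1/3.

1/3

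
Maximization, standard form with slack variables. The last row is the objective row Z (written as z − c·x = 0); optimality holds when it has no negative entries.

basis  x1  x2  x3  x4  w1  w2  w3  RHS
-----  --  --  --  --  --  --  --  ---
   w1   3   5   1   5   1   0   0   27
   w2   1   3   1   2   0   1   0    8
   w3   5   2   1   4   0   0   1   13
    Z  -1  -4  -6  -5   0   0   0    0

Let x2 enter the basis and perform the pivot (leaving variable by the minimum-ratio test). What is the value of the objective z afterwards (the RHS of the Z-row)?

32/3

Ratio test on column x2 — row 1: 27/5 = 27/5; row 2: 8/3 = 8/3; row 3: 13/2 = 13/2. Minimum is 8/3 at row 2 (w2 leaves); pivot element 3.
Pivot on row 2; the Z-row RHS becomes 0 − (-4)·(8/3) = 32/3.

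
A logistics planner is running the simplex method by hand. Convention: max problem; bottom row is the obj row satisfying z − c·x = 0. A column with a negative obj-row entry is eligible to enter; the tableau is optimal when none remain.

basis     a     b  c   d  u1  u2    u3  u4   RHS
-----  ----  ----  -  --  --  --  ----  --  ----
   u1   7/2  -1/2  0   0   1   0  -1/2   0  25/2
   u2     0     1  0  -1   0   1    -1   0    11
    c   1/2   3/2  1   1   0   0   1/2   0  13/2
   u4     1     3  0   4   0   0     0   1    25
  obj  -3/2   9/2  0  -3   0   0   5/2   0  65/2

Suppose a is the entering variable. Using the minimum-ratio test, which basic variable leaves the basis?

u1

Column a entries and ratios — u1: (25/2)/(7/2) = 25/7; u2: 0 ≤ 0, skip; c: (13/2)/(1/2) = 13; u4: 25/1 = 25.
Smallest ratio is 25/7 in the row of u1, so u1 leaves.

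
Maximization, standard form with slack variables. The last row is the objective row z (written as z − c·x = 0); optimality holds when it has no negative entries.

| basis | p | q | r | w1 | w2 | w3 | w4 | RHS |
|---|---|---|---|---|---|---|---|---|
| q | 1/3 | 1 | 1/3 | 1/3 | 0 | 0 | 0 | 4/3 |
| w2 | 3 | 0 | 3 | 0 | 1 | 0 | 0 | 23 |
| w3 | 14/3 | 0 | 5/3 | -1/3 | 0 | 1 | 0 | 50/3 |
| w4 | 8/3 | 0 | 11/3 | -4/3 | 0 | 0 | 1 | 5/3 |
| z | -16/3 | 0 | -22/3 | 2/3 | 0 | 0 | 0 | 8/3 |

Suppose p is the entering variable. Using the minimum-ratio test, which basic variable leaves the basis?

Column p entries and ratios — q: (4/3)/(1/3) = 4; w2: 23/3 = 23/3; w3: (50/3)/(14/3) = 25/7; w4: (5/3)/(8/3) = 5/8.
Smallest ratio is 5/8 in the row of w4, so w4 leaves.

w4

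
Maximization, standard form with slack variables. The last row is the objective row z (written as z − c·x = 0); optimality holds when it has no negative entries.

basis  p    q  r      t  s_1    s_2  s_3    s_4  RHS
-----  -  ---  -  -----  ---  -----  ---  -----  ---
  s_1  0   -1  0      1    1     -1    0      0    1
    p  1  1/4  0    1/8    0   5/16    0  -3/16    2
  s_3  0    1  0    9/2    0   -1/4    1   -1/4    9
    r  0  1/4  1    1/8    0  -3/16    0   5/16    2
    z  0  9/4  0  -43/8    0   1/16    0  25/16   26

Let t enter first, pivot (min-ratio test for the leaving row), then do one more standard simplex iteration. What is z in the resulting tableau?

Ratio test on column t — row 1: 1/1 = 1; row 2: 2/(1/8) = 16; row 3: 9/(9/2) = 2; row 4: 2/(1/8) = 16. Minimum is 1 at row 1 (s_1 leaves); pivot element 1.
Pivot on row 1; the z-row RHS becomes 26 − (-43/8)·1 = 251/8.
Next entering variable (most negative z-row entry -85/16): s_2.
Ratio test on column s_2 — row 1: entry -1 ≤ 0; row 2: (15/8)/(7/16) = 30/7; row 3: (9/2)/(17/4) = 18/17; row 4: entry -1/16 ≤ 0. Minimum is 18/17 at row 3 (s_3 leaves); pivot element 17/4.
After the second pivot the z-row RHS is 251/8 − (-85/16)·(18/17) = 37.

37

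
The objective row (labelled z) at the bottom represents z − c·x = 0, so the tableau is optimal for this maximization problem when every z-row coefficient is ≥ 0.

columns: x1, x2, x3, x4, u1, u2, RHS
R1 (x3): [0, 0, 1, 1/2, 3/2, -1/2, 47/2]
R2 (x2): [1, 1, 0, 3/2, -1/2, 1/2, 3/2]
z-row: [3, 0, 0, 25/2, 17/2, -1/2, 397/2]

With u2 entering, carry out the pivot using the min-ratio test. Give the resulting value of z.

200

Ratio test on column u2 — row 1: entry -1/2 ≤ 0; row 2: (3/2)/(1/2) = 3. Minimum is 3 at row 2 (x2 leaves); pivot element 1/2.
Pivot on row 2; the z-row RHS becomes 397/2 − (-1/2)·3 = 200.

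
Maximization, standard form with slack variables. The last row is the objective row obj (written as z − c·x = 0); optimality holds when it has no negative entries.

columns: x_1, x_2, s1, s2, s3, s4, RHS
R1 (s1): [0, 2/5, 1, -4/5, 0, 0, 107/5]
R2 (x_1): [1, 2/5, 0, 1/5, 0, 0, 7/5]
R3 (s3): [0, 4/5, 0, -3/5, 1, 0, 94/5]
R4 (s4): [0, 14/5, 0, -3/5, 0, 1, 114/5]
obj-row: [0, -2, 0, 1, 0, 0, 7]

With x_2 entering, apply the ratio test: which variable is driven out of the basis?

Column x_2 entries and ratios — s1: (107/5)/(2/5) = 107/2; x_1: (7/5)/(2/5) = 7/2; s3: (94/5)/(4/5) = 47/2; s4: (114/5)/(14/5) = 57/7.
Smallest ratio is 7/2 in the row of x_1, so x_1 leaves.

x_1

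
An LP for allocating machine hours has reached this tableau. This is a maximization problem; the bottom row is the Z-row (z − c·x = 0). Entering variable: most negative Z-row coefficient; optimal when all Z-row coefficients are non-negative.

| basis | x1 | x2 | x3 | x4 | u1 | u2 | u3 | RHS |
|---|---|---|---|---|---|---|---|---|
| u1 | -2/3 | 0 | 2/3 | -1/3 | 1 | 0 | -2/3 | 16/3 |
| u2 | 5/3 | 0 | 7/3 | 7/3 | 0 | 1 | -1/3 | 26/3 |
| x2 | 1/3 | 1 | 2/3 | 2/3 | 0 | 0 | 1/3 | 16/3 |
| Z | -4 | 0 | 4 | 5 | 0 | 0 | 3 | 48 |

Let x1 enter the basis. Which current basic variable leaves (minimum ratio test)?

u2

Column x1 entries and ratios — u1: -2/3 ≤ 0, skip; u2: (26/3)/(5/3) = 26/5; x2: (16/3)/(1/3) = 16.
Smallest ratio is 26/5 in the row of u2, so u2 leaves.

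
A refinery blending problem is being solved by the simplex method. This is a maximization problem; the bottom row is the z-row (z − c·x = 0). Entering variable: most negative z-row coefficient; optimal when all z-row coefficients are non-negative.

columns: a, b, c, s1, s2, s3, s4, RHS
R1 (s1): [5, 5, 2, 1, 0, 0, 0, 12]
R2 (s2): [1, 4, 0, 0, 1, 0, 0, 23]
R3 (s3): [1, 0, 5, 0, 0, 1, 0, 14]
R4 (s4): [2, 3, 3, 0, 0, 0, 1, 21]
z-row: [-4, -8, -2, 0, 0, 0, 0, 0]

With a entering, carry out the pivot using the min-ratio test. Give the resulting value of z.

48/5

Ratio test on column a — row 1: 12/5 = 12/5; row 2: 23/1 = 23; row 3: 14/1 = 14; row 4: 21/2 = 21/2. Minimum is 12/5 at row 1 (s1 leaves); pivot element 5.
Pivot on row 1; the z-row RHS becomes 0 − (-4)·(12/5) = 48/5.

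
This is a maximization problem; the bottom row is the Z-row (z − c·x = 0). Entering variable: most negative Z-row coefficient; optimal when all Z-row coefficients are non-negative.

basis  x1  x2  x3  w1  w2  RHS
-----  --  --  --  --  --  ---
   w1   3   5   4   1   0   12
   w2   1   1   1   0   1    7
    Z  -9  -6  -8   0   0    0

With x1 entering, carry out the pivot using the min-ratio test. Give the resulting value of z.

36

Ratio test on column x1 — row 1: 12/3 = 4; row 2: 7/1 = 7. Minimum is 4 at row 1 (w1 leaves); pivot element 3.
Pivot on row 1; the Z-row RHS becomes 0 − (-9)·4 = 36.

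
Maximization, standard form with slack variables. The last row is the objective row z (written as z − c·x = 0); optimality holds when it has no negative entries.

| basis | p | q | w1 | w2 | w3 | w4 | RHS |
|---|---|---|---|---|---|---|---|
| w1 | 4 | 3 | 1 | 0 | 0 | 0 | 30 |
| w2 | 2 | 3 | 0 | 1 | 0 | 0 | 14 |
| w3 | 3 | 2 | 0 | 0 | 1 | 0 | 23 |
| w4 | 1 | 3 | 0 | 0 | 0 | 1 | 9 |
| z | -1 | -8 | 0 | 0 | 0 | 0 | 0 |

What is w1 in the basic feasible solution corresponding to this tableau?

w1 is basic (row 1); its value is the RHS of that row, 30.

30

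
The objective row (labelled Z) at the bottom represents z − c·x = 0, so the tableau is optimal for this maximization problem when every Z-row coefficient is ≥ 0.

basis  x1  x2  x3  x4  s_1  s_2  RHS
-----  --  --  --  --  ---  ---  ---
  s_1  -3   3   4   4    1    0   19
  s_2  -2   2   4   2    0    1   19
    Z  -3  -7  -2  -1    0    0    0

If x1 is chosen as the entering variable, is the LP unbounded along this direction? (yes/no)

yes

Every constraint-row entry in column x1 is ≤ 0, so increasing x1 is unbounded.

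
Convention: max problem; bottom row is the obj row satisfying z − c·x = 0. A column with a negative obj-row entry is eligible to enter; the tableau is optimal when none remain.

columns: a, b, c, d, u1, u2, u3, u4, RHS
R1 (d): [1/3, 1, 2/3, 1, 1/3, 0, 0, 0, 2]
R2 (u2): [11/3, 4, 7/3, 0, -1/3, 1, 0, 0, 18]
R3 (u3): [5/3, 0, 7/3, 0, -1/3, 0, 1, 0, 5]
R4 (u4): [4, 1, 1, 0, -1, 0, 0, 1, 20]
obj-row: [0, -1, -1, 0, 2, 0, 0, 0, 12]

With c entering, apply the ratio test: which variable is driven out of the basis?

u3

Column c entries and ratios — d: 2/(2/3) = 3; u2: 18/(7/3) = 54/7; u3: 5/(7/3) = 15/7; u4: 20/1 = 20.
Smallest ratio is 15/7 in the row of u3, so u3 leaves.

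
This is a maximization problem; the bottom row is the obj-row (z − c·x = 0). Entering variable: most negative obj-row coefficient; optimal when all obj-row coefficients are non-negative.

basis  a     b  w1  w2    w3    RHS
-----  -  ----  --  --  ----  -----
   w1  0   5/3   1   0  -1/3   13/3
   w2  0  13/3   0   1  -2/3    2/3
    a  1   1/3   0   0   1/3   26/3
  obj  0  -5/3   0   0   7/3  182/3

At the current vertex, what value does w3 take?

w3 is not in the basis, so in the current basic feasible solution w3 = 0.

0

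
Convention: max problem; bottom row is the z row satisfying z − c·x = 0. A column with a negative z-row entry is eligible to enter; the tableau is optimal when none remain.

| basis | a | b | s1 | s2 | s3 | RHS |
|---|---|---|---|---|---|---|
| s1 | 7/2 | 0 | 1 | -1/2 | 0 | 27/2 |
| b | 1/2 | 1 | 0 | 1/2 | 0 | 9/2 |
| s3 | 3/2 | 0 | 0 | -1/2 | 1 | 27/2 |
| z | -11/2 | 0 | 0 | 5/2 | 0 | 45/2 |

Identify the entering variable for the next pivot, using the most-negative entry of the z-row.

a

Negative z-row entries: a: -11/2.
The most negative is -11/2 in column a, so a enters.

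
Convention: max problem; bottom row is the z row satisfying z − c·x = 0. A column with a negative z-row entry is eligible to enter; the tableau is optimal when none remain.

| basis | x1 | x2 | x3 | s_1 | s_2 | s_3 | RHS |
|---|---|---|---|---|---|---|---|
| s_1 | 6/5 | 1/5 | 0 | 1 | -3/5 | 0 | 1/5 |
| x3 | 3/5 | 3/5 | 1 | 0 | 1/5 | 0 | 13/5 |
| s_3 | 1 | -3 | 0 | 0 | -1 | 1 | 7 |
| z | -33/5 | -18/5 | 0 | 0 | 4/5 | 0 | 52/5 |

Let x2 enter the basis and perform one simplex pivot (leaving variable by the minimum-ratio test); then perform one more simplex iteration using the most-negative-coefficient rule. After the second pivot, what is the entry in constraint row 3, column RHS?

20

Ratio test on column x2 — row 1: (1/5)/(1/5) = 1; row 2: (13/5)/(3/5) = 13/3; row 3: entry -3 ≤ 0. Minimum is 1 at row 1 (s_1 leaves); pivot element 1/5.
Divide row 1 by 1/5; eliminate column x2 from the other rows.
Second iteration: most negative z-row entry is -10 in column s_2, so s_2 enters.
Ratio test on column s_2 — row 1: entry -3 ≤ 0; row 2: 2/2 = 1; row 3: entry -10 ≤ 0. Minimum is 1 at row 2 (x3 leaves); pivot element 2.
Divide row 2 by 2; eliminate column s_2 from the other rows.
After both pivots, the entry at constraint row 3, column RHS is 20.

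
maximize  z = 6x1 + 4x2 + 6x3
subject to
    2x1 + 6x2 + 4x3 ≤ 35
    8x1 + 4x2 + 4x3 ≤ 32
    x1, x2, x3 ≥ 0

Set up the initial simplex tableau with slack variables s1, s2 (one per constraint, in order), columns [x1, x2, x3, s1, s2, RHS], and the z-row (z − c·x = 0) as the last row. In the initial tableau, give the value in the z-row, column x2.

-4

The z-row carries the negated objective coefficients: the x2 entry is -4.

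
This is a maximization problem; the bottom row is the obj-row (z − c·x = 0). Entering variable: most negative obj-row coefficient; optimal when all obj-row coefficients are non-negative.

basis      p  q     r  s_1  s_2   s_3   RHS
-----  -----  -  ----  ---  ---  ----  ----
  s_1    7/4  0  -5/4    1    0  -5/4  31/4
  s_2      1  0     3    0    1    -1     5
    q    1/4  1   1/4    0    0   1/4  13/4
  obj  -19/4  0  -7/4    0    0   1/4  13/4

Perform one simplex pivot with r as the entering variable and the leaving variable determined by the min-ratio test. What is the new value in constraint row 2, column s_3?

Ratio test on column r — row 1: entry -5/4 ≤ 0; row 2: 5/3 = 5/3; row 3: (13/4)/(1/4) = 13. Minimum is 5/3 at row 2 (s_2 leaves); pivot element 3.
Divide row 2 by 3; eliminate column r from the other rows.
In the new row 2, the s_3 entry is the old entry divided by the pivot: (-1)/3 = -1/3.

-1/3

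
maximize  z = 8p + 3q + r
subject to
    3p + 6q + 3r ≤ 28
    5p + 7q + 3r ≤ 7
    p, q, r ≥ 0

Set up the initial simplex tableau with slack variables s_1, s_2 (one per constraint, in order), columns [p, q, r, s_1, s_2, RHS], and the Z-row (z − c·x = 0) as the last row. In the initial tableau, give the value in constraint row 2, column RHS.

7

The RHS of constraint 2 is b_2 = 7.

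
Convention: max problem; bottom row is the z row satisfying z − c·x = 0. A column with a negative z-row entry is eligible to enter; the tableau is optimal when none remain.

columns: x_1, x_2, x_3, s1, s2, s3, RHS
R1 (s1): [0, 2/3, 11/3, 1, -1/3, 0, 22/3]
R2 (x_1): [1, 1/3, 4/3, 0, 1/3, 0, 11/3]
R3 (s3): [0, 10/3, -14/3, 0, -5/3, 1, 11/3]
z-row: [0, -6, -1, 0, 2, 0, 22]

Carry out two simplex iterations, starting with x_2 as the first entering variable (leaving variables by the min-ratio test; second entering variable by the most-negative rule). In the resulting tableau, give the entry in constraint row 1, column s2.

0

Ratio test on column x_2 — row 1: (22/3)/(2/3) = 11; row 2: (11/3)/(1/3) = 11; row 3: (11/3)/(10/3) = 11/10. Minimum is 11/10 at row 3 (s3 leaves); pivot element 10/3.
Divide row 3 by 10/3; eliminate column x_2 from the other rows.
Second iteration: most negative z-row entry is -47/5 in column x_3, so x_3 enters.
Ratio test on column x_3 — row 1: (33/5)/(23/5) = 33/23; row 2: (33/10)/(9/5) = 11/6; row 3: entry -7/5 ≤ 0. Minimum is 33/23 at row 1 (s1 leaves); pivot element 23/5.
Divide row 1 by 23/5; eliminate column x_3 from the other rows.
After both pivots, the entry at constraint row 1, column s2 is 0.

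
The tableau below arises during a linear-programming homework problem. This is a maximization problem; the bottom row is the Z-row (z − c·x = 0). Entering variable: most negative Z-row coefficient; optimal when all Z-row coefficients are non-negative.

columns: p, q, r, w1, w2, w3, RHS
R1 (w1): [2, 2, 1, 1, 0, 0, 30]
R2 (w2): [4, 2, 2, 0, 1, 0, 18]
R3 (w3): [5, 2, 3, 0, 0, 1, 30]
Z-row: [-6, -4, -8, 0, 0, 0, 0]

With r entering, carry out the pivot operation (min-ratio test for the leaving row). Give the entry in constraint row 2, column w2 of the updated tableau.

Ratio test on column r — row 1: 30/1 = 30; row 2: 18/2 = 9; row 3: 30/3 = 10. Minimum is 9 at row 2 (w2 leaves); pivot element 2.
Divide row 2 by 2; eliminate column r from the other rows.
In the new row 2, the w2 entry is the old entry divided by the pivot: 1/2 = 1/2.

1/2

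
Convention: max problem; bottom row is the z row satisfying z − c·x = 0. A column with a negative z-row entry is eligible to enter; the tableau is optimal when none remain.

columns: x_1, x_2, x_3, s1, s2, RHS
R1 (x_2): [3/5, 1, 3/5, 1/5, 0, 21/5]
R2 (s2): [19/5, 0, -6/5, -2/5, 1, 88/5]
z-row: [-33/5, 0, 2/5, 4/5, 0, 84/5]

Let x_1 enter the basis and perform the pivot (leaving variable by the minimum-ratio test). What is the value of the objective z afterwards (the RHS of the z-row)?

900/19

Ratio test on column x_1 — row 1: (21/5)/(3/5) = 7; row 2: (88/5)/(19/5) = 88/19. Minimum is 88/19 at row 2 (s2 leaves); pivot element 19/5.
Pivot on row 2; the z-row RHS becomes 84/5 − (-33/5)·(88/19) = 900/19.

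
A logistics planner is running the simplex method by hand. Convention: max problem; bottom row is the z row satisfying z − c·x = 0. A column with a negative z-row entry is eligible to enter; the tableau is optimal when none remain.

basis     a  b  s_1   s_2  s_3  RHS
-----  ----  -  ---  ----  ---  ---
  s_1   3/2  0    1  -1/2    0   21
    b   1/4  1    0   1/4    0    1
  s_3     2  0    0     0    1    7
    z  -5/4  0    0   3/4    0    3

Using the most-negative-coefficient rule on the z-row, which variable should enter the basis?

Negative z-row entries: a: -5/4.
The most negative is -5/4 in column a, so a enters.

a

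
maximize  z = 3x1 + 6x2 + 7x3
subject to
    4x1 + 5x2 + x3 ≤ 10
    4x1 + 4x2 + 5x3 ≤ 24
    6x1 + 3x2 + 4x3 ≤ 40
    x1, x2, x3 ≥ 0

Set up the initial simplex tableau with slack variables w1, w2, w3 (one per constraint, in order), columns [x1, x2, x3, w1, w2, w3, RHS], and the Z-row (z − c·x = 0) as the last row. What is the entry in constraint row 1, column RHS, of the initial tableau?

The RHS of constraint 1 is b_1 = 10.

10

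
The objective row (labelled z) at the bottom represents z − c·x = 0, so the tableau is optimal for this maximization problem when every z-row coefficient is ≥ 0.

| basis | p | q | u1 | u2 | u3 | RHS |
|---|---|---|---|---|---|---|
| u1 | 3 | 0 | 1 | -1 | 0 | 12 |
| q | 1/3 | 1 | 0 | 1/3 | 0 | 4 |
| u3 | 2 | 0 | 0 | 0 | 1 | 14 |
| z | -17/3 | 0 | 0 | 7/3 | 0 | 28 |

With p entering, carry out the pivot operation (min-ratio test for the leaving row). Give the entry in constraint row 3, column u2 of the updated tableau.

Ratio test on column p — row 1: 12/3 = 4; row 2: 4/(1/3) = 12; row 3: 14/2 = 7. Minimum is 4 at row 1 (u1 leaves); pivot element 3.
Divide row 1 by 3; eliminate column p from the other rows.
Row 3 update in column u2: 0 − 2·(-1/3) = 2/3.

2/3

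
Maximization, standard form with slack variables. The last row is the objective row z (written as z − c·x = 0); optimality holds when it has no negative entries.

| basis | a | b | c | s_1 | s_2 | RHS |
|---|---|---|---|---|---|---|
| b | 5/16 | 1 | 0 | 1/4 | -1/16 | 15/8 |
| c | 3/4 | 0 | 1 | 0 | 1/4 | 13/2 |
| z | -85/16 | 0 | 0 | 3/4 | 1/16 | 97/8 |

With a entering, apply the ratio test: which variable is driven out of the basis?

b

Column a entries and ratios — b: (15/8)/(5/16) = 6; c: (13/2)/(3/4) = 26/3.
Smallest ratio is 6 in the row of b, so b leaves.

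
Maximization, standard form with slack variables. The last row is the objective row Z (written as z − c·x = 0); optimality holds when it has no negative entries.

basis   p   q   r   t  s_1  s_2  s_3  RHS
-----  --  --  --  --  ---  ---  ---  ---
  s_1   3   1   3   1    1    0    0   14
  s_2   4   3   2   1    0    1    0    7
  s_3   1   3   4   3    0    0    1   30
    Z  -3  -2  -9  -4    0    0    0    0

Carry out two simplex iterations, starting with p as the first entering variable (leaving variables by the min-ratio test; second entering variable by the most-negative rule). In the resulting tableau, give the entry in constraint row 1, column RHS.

Ratio test on column p — row 1: 14/3 = 14/3; row 2: 7/4 = 7/4; row 3: 30/1 = 30. Minimum is 7/4 at row 2 (s_2 leaves); pivot element 4.
Divide row 2 by 4; eliminate column p from the other rows.
Second iteration: most negative Z-row entry is -15/2 in column r, so r enters.
Ratio test on column r — row 1: (35/4)/(3/2) = 35/6; row 2: (7/4)/(1/2) = 7/2; row 3: (113/4)/(7/2) = 113/14. Minimum is 7/2 at row 2 (p leaves); pivot element 1/2.
Divide row 2 by 1/2; eliminate column r from the other rows.
After both pivots, the entry at constraint row 1, column RHS is 7/2.

7/2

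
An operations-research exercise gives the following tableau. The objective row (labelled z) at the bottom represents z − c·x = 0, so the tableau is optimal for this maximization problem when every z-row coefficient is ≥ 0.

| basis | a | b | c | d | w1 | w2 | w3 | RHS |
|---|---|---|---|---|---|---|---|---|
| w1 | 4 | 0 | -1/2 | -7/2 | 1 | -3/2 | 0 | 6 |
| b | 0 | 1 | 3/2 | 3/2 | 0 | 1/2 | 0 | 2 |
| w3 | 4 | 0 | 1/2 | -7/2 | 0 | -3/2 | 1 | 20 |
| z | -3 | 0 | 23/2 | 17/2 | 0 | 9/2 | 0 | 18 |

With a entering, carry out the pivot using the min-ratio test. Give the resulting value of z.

45/2

Ratio test on column a — row 1: 6/4 = 3/2; row 2: entry 0 ≤ 0; row 3: 20/4 = 5. Minimum is 3/2 at row 1 (w1 leaves); pivot element 4.
Pivot on row 1; the z-row RHS becomes 18 − (-3)·(3/2) = 45/2.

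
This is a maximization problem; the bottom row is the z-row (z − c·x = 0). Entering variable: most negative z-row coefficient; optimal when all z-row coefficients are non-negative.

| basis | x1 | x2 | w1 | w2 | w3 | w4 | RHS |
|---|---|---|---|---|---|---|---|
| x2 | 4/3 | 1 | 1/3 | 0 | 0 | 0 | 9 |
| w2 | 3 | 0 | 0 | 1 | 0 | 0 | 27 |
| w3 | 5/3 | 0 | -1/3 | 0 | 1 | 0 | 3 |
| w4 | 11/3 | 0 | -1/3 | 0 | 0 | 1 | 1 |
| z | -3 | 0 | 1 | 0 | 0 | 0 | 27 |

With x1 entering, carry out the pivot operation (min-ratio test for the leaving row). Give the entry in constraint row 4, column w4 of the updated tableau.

3/11

Ratio test on column x1 — row 1: 9/(4/3) = 27/4; row 2: 27/3 = 9; row 3: 3/(5/3) = 9/5; row 4: 1/(11/3) = 3/11. Minimum is 3/11 at row 4 (w4 leaves); pivot element 11/3.
Divide row 4 by 11/3; eliminate column x1 from the other rows.
In the new row 4, the w4 entry is the old entry divided by the pivot: 1/(11/3) = 3/11.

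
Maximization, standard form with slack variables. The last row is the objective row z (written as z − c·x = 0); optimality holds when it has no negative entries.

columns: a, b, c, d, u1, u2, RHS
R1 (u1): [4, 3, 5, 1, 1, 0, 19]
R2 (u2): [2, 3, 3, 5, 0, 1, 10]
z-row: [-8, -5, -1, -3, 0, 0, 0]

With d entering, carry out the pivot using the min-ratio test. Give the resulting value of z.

6

Ratio test on column d — row 1: 19/1 = 19; row 2: 10/5 = 2. Minimum is 2 at row 2 (u2 leaves); pivot element 5.
Pivot on row 2; the z-row RHS becomes 0 − (-3)·2 = 6.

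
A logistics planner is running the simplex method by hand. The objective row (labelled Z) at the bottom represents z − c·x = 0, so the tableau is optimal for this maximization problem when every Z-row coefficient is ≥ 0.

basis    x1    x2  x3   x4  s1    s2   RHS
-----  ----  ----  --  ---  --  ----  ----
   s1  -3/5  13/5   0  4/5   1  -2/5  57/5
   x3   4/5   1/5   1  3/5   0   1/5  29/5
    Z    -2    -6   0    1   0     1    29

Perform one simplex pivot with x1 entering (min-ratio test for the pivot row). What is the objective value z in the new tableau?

87/2

Ratio test on column x1 — row 1: entry -3/5 ≤ 0; row 2: (29/5)/(4/5) = 29/4. Minimum is 29/4 at row 2 (x3 leaves); pivot element 4/5.
Pivot on row 2; the Z-row RHS becomes 29 − (-2)·(29/4) = 87/2.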